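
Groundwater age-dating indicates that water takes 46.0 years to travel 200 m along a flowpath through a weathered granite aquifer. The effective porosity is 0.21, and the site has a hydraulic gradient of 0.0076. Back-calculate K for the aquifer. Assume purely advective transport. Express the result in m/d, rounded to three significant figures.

0.329 m/d

t = 46.0 years = 16790 d
v = L / t = 200 / 16790 = 0.01191 m/d
K = v · n / i = 0.01191 × 0.21 / 0.0076 = 0.329 m/d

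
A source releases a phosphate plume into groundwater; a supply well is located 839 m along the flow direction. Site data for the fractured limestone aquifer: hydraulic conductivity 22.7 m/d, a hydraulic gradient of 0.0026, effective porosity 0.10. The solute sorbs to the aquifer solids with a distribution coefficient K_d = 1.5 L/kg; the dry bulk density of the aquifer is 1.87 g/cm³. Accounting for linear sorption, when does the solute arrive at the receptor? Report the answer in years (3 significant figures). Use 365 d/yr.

113 years

q = Ki = 22.7 × 0.0026 = 0.05902 m/d
v_s = q/n_e = 0.05902/0.10 = 0.5902 m/d
Retardation R = 1 + ρ_b·K_d/n = 1 + 1.87×1.5/0.10 = 29.05
Contaminant velocity v_c = v/R = 0.5902/29.05 = 0.02032 m/d
t = L/v_c = 839/0.02032 = 41300 d
   = 41300/365 = 113 yr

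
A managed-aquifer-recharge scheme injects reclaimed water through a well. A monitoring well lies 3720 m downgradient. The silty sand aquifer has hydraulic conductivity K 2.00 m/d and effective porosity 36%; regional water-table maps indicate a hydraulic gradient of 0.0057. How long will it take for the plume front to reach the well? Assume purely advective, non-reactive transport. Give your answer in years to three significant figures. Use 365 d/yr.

322 years

Darcy flux q = K·i = 2.00 × 0.0057 = 0.01140 m/d
Seepage velocity v = q / n = 0.01140 / 0.36 = 0.03167 m/d
t = L / v = 3720 / 0.03167 = 117500 d
   = 117500 / 365 = 322 yr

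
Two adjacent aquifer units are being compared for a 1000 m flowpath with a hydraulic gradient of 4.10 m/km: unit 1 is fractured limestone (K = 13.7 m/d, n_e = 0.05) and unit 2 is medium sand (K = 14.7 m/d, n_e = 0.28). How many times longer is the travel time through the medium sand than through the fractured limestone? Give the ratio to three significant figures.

Unit 1 (fractured limestone): v = 13.7×0.0041/0.05 = 1.123 m/d, t = 1000/1.123 = 890.2 d
Unit 2 (medium sand): v = 14.7×0.0041/0.28 = 0.2153 m/d, t = 1000/0.2153 = 4646 d
t(medium sand) / t(fractured limestone) = 4646/890.2 = 5.22

5.22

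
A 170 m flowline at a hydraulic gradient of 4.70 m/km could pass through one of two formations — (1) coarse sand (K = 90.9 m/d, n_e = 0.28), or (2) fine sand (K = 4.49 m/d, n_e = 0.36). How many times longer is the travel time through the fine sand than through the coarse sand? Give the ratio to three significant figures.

Unit 1 (coarse sand): v = 90.9×0.0047/0.28 = 1.526 m/d, t = 170/1.526 = 111.4 d
Unit 2 (fine sand): v = 4.49×0.0047/0.36 = 0.05862 m/d, t = 170/0.05862 = 2900 d
t(fine sand) / t(coarse sand) = 2900/111.4 = 26.0

26.0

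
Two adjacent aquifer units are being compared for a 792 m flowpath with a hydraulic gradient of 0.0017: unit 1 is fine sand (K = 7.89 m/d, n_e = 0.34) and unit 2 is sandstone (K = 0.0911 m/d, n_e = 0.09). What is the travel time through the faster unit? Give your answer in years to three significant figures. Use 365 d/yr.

55.0 years

Unit 1 (fine sand): v = 7.89×0.0017/0.34 = 0.03945 m/d, t = 792/0.03945 = 20080 d
Unit 2 (sandstone): v = 0.0911×0.0017/0.09 = 0.001721 m/d, t = 792/0.001721 = 460300 d
Faster: 20080 d / 365 = 55.0 yr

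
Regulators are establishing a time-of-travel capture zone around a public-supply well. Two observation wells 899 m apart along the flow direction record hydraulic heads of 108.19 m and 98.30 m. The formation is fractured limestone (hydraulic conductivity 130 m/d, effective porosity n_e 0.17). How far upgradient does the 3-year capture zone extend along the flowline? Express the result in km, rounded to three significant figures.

Hydraulic gradient i = (108.19 − 98.30) / 899 = 9.89 / 899 = 0.01100
q = Ki = 130 × 0.01100 = 1.430 m/d
Seepage velocity v = q / n = 1.430 / 0.17 = 8.413 m/d
T = 3 yr × 365 = 1095 d
L = v × T = 8.413 × 1095 = 9212 m
   = 9.21 km

9.21 km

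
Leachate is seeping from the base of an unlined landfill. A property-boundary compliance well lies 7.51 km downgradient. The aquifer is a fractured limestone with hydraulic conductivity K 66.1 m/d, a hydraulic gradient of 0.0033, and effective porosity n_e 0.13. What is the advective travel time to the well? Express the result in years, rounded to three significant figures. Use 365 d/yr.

12.3 years

q = Ki = 66.1 × 0.0033 = 0.2181 m/d
Seepage velocity v = q / n = 0.2181 / 0.13 = 1.678 m/d
L = 7.51 km = 7510 m
t = L / v = 7510 / 1.678 = 4476 d
   = 4476 / 365 = 12.3 yr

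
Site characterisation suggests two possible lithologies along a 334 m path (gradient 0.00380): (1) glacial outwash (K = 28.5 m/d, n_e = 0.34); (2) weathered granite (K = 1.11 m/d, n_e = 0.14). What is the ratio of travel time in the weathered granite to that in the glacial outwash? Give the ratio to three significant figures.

Unit 1 (glacial outwash): v = 28.5×0.0038/0.34 = 0.3185 m/d, t = 334/0.3185 = 1049 d
Unit 2 (weathered granite): v = 1.11×0.0038/0.14 = 0.03013 m/d, t = 334/0.03013 = 11090 d
t(weathered granite) / t(glacial outwash) = 11090/1049 = 10.6

10.6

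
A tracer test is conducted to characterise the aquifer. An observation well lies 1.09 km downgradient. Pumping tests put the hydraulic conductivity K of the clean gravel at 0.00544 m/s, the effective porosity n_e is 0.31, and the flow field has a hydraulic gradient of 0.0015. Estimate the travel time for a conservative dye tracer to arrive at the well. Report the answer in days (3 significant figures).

479 days

K = 0.00544 m/s × 86400 s/d = 470.0 m/d
Specific discharge q = 470.0 × 0.0015 = 0.7050 m/d
Seepage velocity v = q / n = 0.7050 / 0.31 = 2.274 m/d
L = 1.09 km = 1090 m
t = L / v = 1090 / 2.274 = 479.3 d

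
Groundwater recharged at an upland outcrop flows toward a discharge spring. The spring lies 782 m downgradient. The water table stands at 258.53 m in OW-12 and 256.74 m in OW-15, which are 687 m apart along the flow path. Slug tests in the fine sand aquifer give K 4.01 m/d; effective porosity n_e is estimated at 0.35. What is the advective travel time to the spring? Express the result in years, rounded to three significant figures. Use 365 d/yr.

Hydraulic gradient i = (258.53 − 256.74) / 687 = 1.79 / 687 = 0.002606
q = Ki = 4.01 × 0.002606 = 0.01045 m/d
Seepage velocity v = q / n = 0.01045 / 0.35 = 0.02985 m/d
t = L / v = 782 / 0.02985 = 26200 d
   = 26200 / 365 = 71.8 yr

71.8 years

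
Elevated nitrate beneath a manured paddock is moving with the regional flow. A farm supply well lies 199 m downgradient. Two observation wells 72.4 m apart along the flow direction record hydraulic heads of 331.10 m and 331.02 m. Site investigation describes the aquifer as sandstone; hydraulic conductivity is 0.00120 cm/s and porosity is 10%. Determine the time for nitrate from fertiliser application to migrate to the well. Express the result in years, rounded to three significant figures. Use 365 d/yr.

47.6 years

Hydraulic gradient i = (331.10 − 331.02) / 72.4 = 0.08 / 72.4 = 0.001105
K = 0.00120 cm/s × 864 = 1.037 m/d
Darcy flux q = K·i = 1.037 × 0.001105 = 0.001146 m/d
Seepage velocity v = q / n = 0.001146 / 0.10 = 0.01146 m/d
t = L / v = 199 / 0.01146 = 17370 d
   = 17370 / 365 = 47.6 yr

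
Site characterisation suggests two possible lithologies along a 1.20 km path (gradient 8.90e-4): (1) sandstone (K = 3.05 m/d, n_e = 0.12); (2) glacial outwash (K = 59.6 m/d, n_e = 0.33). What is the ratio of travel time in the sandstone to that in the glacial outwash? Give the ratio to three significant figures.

Unit 1 (sandstone): v = 3.05×8.9e-4/0.12 = 0.02262 m/d, t = 1200/0.02262 = 53050 d
Unit 2 (glacial outwash): v = 59.6×8.9e-4/0.33 = 0.1607 m/d, t = 1200/0.1607 = 7466 d
t(sandstone) / t(glacial outwash) = 53050/7466 = 7.11

7.11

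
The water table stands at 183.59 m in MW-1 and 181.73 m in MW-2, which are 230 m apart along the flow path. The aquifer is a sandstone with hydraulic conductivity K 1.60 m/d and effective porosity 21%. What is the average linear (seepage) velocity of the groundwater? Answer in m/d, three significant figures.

Hydraulic gradient i = (183.59 − 181.73) / 230 = 1.86 / 230 = 0.008087
Darcy flux q = K·i = 1.60 × 0.008087 = 0.01294 m/d
v = Ki/n = 1.60·0.008087/0.21 = 0.06161 m/d

0.0616 m/d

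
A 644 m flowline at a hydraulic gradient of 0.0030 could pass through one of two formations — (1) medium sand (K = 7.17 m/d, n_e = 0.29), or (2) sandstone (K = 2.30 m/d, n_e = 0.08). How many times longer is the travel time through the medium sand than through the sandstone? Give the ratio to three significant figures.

1.16

Unit 1 (medium sand): v = 7.17×0.0030/0.29 = 0.07417 m/d, t = 644/0.07417 = 8682 d
Unit 2 (sandstone): v = 2.30×0.0030/0.08 = 0.08625 m/d, t = 644/0.08625 = 7467 d
t(medium sand) / t(sandstone) = 8682/7467 = 1.16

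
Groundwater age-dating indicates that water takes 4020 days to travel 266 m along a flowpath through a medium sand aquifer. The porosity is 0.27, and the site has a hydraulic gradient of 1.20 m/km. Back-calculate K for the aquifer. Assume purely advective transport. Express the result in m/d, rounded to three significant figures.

14.9 m/d

v = L / t = 266 / 4020 = 0.06617 m/d
K = v · n / i = 0.06617 × 0.27 / 0.0012 = 14.9 m/d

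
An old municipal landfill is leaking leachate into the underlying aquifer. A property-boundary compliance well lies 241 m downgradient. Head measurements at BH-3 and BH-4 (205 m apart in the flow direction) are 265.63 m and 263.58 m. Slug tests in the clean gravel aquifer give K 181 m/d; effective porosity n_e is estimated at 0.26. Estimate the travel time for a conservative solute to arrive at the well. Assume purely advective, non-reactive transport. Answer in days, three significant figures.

Hydraulic gradient i = (265.63 − 263.58) / 205 = 2.05 / 205 = 0.01000
Darcy flux q = K·i = 181 × 0.01000 = 1.810 m/d
Average linear velocity = 1.810 / 0.26 = 6.962 m/d
t = L / v = 241 / 6.962 = 34.62 d

34.6 days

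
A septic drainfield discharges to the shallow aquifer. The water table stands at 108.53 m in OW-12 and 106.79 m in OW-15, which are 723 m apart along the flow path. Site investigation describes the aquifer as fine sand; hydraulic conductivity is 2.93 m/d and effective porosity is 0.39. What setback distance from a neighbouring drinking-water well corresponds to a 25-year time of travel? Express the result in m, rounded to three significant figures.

165 m

Hydraulic gradient i = (108.53 − 106.79) / 723 = 1.74 / 723 = 0.002407
q = Ki = 2.93 × 0.002407 = 0.007051 m/d
Average linear velocity = 0.007051 / 0.39 = 0.01808 m/d
T = 25 yr × 365 = 9125 d
L = v × T = 0.01808 × 9125 = 165.0 m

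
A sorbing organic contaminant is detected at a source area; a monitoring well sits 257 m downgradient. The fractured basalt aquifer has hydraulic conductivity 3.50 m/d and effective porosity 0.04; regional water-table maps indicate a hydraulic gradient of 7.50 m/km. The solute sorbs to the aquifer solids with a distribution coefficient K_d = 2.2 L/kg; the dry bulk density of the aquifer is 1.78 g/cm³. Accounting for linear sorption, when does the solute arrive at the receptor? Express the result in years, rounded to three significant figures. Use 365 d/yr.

Darcy flux q = K·i = 3.50 × 0.0075 = 0.02625 m/d
v_s = q/n_e = 0.02625/0.04 = 0.6563 m/d
Retardation R = 1 + ρ_b·K_d/n = 1 + 1.78×2.2/0.04 = 98.90
Contaminant velocity v_c = v/R = 0.6563/98.90 = 0.006635 m/d
t = L/v_c = 257/0.006635 = 38730 d
   = 38730/365 = 106 yr

106 years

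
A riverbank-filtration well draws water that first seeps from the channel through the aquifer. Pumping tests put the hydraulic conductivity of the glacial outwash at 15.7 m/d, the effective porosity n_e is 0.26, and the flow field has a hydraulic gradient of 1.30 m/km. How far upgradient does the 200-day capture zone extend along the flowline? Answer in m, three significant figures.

q = Ki = 15.7 × 0.0013 = 0.02041 m/d
Seepage velocity v = q / n = 0.02041 / 0.26 = 0.07850 m/d
L = v × T = 0.07850 × 200 = 15.70 m

15.7 m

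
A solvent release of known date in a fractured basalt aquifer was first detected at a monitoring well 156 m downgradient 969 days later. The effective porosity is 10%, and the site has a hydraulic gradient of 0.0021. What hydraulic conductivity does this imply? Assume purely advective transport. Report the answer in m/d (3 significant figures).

7.67 m/d

v = L / t = 156 / 969 = 0.1610 m/d
K = v · n / i = 0.1610 × 0.10 / 0.0021 = 7.67 m/d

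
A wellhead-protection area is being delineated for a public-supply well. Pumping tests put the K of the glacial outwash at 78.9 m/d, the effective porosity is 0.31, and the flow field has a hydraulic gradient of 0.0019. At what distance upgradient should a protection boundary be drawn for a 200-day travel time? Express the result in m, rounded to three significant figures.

96.7 m

Specific discharge q = 78.9 × 0.0019 = 0.1499 m/d
Average linear velocity = 0.1499 / 0.31 = 0.4836 m/d
L = v × T = 0.4836 × 200 = 96.72 m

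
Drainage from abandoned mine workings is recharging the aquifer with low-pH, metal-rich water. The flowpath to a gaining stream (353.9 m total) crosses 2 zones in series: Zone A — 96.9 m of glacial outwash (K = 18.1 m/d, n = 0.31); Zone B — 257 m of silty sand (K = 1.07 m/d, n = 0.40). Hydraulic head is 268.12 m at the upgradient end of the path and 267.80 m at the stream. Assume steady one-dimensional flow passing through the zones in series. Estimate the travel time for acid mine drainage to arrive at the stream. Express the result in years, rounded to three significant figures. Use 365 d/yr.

Total head drop ΔH = 268.12 − 267.80 = 0.32 m
Steady 1-D flow in series ⇒ the Darcy flux q is identical in every zone and the zone head losses add (resistances L/K in series).
Σ(L/K) = 96.9/18.1 + 257/1.07 = 5.354 + 240.2 = 245.5 d
q = ΔH / Σ(L/K) = 0.32 / 245.5 = 0.001303 m/d (same in every zone)
Zone A: v = q/n = 0.001303/0.31 = 0.004204 m/d → t_A = 96.9/0.004204 = 23050 d
Zone B: v = q/n = 0.001303/0.40 = 0.003258 m/d → t_B = 257/0.003258 = 78880 d
Total t = 23050 + 78880 = 101900 d
   = 101900 / 365 = 279 yr

279 years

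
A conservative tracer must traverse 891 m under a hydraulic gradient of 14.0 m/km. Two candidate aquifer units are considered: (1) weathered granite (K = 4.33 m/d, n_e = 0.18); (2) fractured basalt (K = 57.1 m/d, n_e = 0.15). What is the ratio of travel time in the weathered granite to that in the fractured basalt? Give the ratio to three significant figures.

Unit 1 (weathered granite): v = 4.33×0.014/0.18 = 0.3368 m/d, t = 891/0.3368 = 2646 d
Unit 2 (fractured basalt): v = 57.1×0.014/0.15 = 5.329 m/d, t = 891/5.329 = 167.2 d
t(weathered granite) / t(fractured basalt) = 2646/167.2 = 15.8

15.8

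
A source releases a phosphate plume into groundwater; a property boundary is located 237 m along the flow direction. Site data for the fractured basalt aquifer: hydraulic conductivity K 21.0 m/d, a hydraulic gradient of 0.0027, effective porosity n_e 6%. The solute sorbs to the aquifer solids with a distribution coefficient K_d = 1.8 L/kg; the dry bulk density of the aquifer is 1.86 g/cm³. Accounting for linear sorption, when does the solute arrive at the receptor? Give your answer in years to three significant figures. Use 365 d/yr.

Darcy flux q = K·i = 21.0 × 0.0027 = 0.05670 m/d
v_s = q/n_e = 0.05670/0.06 = 0.9450 m/d
Retardation R = 1 + ρ_b·K_d/n = 1 + 1.86×1.8/0.06 = 56.80
Contaminant velocity v_c = v/R = 0.9450/56.80 = 0.01664 m/d
t = L/v_c = 237/0.01664 = 14250 d
   = 14250/365 = 39.0 yr

39.0 years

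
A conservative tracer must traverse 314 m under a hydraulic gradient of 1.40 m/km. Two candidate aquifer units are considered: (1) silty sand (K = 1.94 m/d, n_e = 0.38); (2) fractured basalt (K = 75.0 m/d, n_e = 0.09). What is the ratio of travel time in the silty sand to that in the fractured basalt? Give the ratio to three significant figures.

163

Unit 1 (silty sand): v = 1.94×0.0014/0.38 = 0.007147 m/d, t = 314/0.007147 = 43930 d
Unit 2 (fractured basalt): v = 75.0×0.0014/0.09 = 1.167 m/d, t = 314/1.167 = 269.1 d
t(silty sand) / t(fractured basalt) = 43930/269.1 = 163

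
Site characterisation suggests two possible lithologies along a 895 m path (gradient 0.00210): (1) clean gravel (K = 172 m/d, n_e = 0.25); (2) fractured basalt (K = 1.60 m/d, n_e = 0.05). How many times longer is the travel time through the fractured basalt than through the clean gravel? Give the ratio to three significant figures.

Unit 1 (clean gravel): v = 172×0.0021/0.25 = 1.445 m/d, t = 895/1.445 = 619.5 d
Unit 2 (fractured basalt): v = 1.60×0.0021/0.05 = 0.06720 m/d, t = 895/0.06720 = 13320 d
t(fractured basalt) / t(clean gravel) = 13320/619.5 = 21.5

21.5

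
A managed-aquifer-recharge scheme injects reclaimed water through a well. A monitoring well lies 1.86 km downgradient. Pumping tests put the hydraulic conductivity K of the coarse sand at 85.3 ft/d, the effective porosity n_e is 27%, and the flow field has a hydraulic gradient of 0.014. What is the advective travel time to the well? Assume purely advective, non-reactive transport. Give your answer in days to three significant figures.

K = 85.3 ft/d × 0.3048 = 26.00 m/d
Darcy flux q = K·i = 26.00 × 0.014 = 0.3640 m/d
Average linear velocity = 0.3640 / 0.27 = 1.348 m/d
L = 1.86 km = 1860 m
t = L / v = 1860 / 1.348 = 1380 d

1380 days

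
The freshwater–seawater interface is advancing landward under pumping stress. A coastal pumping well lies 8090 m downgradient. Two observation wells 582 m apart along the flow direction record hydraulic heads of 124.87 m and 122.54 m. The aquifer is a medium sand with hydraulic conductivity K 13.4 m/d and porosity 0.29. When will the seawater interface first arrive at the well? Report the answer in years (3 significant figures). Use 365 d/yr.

120 years

Hydraulic gradient i = (124.87 − 122.54) / 582 = 2.33 / 582 = 0.004003
Darcy flux q = K·i = 13.4 × 0.004003 = 0.05365 m/d
v = Ki/n = 13.4·0.004003/0.29 = 0.1850 m/d
t = L / v = 8090 / 0.1850 = 43730 d
   = 43730 / 365 = 120 yr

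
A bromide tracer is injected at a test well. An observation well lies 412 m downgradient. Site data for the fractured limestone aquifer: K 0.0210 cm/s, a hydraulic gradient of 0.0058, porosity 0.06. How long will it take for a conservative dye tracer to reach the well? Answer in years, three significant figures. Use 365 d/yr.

0.644 years

K = 0.0210 cm/s × 864 = 18.14 m/d
q = Ki = 18.14 × 0.0058 = 0.1052 m/d
Average linear velocity = 0.1052 / 0.06 = 1.754 m/d
t = L / v = 412 / 1.754 = 234.9 d
   = 234.9 / 365 = 0.644 yr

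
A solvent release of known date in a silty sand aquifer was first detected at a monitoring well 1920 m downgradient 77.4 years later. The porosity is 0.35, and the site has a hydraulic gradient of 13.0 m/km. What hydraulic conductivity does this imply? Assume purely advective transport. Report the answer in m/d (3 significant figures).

t = 77.4 years = 28250 d
v = L / t = 1920 / 28250 = 0.06796 m/d
K = v · n / i = 0.06796 × 0.35 / 0.013 = 1.83 m/d

1.83 m/d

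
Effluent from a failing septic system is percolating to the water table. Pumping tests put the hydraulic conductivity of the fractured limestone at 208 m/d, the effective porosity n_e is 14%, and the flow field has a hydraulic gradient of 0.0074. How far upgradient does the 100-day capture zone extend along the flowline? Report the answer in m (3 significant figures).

1100 m

Specific discharge q = 208 × 0.0074 = 1.539 m/d
v = Ki/n = 208·0.0074/0.14 = 10.99 m/d
L = v × T = 10.99 × 100 = 1099 m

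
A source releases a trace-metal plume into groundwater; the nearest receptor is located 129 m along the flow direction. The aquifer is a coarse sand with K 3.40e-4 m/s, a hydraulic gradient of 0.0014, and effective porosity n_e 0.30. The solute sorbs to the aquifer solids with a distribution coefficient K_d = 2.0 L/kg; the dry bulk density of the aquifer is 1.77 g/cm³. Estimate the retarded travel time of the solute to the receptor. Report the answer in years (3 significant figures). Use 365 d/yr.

33.0 years

K = 3.40e-4 m/s × 86400 s/d = 29.38 m/d
Darcy flux q = K·i = 29.38 × 0.0014 = 0.04113 m/d
v_s = q/n_e = 0.04113/0.30 = 0.1371 m/d
Retardation R = 1 + ρ_b·K_d/n = 1 + 1.77×2.0/0.30 = 12.80
Contaminant velocity v_c = v/R = 0.1371/12.80 = 0.01071 m/d
t = L/v_c = 129/0.01071 = 12040 d
   = 12040/365 = 33.0 yr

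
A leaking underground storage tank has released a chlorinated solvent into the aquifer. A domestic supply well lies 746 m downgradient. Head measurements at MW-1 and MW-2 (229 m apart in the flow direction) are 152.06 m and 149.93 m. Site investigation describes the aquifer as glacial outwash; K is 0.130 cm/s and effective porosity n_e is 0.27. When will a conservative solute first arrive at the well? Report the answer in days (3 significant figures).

193 days

Hydraulic gradient i = (152.06 − 149.93) / 229 = 2.13 / 229 = 0.009301
K = 0.130 cm/s × 864 = 112.3 m/d
Darcy flux q = K·i = 112.3 × 0.009301 = 1.045 m/d
Seepage velocity v = q / n = 1.045 / 0.27 = 3.869 m/d
t = L / v = 746 / 3.869 = 192.8 d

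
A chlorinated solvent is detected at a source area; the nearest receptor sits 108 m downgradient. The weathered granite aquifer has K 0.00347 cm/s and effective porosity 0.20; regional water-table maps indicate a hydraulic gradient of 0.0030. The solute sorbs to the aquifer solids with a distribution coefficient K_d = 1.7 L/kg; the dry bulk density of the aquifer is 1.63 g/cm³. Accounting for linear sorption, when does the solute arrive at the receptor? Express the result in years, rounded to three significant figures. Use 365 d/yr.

97.7 years

K = 0.00347 cm/s × 864 = 2.998 m/d
Specific discharge q = 2.998 × 0.0030 = 0.008994 m/d
v = Ki/n = 2.998·0.0030/0.20 = 0.04497 m/d
Retardation R = 1 + ρ_b·K_d/n = 1 + 1.63×1.7/0.20 = 14.85
Contaminant velocity v_c = v/R = 0.04497/14.85 = 0.003027 m/d
t = L/v_c = 108/0.003027 = 35670 d
   = 35670/365 = 97.7 yr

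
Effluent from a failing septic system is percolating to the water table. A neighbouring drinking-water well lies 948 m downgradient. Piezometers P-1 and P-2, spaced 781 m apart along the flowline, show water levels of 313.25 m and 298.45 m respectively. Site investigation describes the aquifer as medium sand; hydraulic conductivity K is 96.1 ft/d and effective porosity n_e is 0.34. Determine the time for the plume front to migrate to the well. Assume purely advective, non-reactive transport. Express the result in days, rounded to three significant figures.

Hydraulic gradient i = (313.25 − 298.45) / 781 = 14.80 / 781 = 0.01895
K = 96.1 ft/d × 0.3048 = 29.29 m/d
Specific discharge q = 29.29 × 0.01895 = 0.5551 m/d
v_s = q/n_e = 0.5551/0.34 = 1.633 m/d
t = L / v = 948 / 1.633 = 580.7 d

581 days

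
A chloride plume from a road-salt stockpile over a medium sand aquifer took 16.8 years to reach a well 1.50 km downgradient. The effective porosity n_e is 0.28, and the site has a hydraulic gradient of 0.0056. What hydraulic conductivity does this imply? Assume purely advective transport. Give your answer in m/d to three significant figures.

12.2 m/d

t = 16.8 years = 6132 d
L = 1.50 km = 1500 m
v = L / t = 1500 / 6132 = 0.2446 m/d
K = v · n / i = 0.2446 × 0.28 / 0.0056 = 12.2 m/d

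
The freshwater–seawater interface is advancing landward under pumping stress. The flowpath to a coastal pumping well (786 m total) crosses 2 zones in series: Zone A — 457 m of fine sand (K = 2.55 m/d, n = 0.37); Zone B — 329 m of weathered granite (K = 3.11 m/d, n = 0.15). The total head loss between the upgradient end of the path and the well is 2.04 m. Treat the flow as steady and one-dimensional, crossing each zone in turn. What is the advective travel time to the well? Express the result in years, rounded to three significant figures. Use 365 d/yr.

Steady 1-D flow in series ⇒ the Darcy flux q is identical in every zone and the zone head losses add (resistances L/K in series).
Σ(L/K) = 457/2.55 + 329/3.11 = 179.2 + 105.8 = 285.0 d
q = ΔH / Σ(L/K) = 2.04 / 285.0 = 0.007158 m/d (same in every zone)
Zone A: v = q/n = 0.007158/0.37 = 0.01935 m/d → t_A = 457/0.01935 = 23620 d
Zone B: v = q/n = 0.007158/0.15 = 0.04772 m/d → t_B = 329/0.04772 = 6895 d
Total t = 23620 + 6895 = 30520 d
   = 30520 / 365 = 83.6 yr

83.6 years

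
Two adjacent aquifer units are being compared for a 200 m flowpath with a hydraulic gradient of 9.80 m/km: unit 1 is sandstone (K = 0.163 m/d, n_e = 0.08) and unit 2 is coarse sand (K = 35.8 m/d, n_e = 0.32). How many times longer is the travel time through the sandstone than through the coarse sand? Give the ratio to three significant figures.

54.9

Unit 1 (sandstone): v = 0.163×0.0098/0.08 = 0.01997 m/d, t = 200/0.01997 = 10020 d
Unit 2 (coarse sand): v = 35.8×0.0098/0.32 = 1.096 m/d, t = 200/1.096 = 182.4 d
t(sandstone) / t(coarse sand) = 10020/182.4 = 54.9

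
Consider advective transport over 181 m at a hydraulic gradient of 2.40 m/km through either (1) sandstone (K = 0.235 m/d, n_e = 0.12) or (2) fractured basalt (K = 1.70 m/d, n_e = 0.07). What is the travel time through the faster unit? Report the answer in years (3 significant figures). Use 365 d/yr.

Unit 1 (sandstone): v = 0.235×0.0024/0.12 = 0.004700 m/d, t = 181/0.004700 = 38510 d
Unit 2 (fractured basalt): v = 1.70×0.0024/0.07 = 0.05829 m/d, t = 181/0.05829 = 3105 d
Faster: 3105 d / 365 = 8.51 yr

8.51 years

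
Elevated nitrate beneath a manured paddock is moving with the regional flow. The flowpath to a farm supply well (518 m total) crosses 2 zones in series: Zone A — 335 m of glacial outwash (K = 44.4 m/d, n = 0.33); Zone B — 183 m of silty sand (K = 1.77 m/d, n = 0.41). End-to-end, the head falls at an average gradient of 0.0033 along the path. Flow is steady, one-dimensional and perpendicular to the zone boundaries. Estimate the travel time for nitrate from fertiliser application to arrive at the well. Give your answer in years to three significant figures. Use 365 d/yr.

Steady 1-D flow in series ⇒ the Darcy flux q is identical in every zone and the zone head losses add (resistances L/K in series).
Σ(L/K) = 335/44.4 + 183/1.77 = 7.545 + 103.4 = 110.9 d
K_eq = L_total / Σ(L/K) = 518 / 110.9 = 4.669 m/d
q = K_eq · i = 4.669 × 0.0033 = 0.01541 m/d (same in every zone)
Zone A: v = q/n = 0.01541/0.33 = 0.04669 m/d → t_A = 335/0.04669 = 7174 d
Zone B: v = q/n = 0.01541/0.41 = 0.03758 m/d → t_B = 183/0.03758 = 4869 d
Total t = 7174 + 4869 = 12040 d
   = 12040 / 365 = 33.0 yr

33.0 years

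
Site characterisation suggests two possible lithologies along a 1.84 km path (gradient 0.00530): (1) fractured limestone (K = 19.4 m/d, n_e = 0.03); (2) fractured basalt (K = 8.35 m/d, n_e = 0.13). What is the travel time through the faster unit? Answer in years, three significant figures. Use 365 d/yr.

Unit 1 (fractured limestone): v = 19.4×0.0053/0.03 = 3.427 m/d, t = 1840/3.427 = 536.9 d
Unit 2 (fractured basalt): v = 8.35×0.0053/0.13 = 0.3404 m/d, t = 1840/0.3404 = 5405 d
Faster: 536.9 d / 365 = 1.47 yr

1.47 years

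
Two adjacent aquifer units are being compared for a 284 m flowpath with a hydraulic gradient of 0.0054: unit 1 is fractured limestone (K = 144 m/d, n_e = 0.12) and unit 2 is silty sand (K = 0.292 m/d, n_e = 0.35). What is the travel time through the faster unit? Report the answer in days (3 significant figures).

Unit 1 (fractured limestone): v = 144×0.0054/0.12 = 6.480 m/d, t = 284/6.480 = 43.83 d
Unit 2 (silty sand): v = 0.292×0.0054/0.35 = 0.004505 m/d, t = 284/0.004505 = 63040 d
Faster unit: t = 43.8 d

43.8 days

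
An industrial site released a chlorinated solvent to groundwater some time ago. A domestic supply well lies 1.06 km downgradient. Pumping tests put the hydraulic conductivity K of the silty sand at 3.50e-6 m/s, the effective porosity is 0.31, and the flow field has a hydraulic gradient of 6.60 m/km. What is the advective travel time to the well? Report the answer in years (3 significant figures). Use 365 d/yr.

K = 3.50e-6 m/s × 86400 s/d = 0.3024 m/d
q = Ki = 0.3024 × 0.0066 = 0.001996 m/d
v_s = q/n_e = 0.001996/0.31 = 0.006438 m/d
L = 1.06 km = 1060 m
t = L / v = 1060 / 0.006438 = 164600 d
   = 164600 / 365 = 451 yr

451 years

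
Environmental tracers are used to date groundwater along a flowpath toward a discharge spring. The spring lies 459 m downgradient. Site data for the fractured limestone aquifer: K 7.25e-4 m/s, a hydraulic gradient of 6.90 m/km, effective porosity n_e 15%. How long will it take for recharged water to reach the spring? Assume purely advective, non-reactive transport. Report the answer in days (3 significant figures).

K = 7.25e-4 m/s × 86400 s/d = 62.64 m/d
Darcy flux q = K·i = 62.64 × 0.0069 = 0.4322 m/d
Seepage velocity v = q / n = 0.4322 / 0.15 = 2.881 m/d
t = L / v = 459 / 2.881 = 159.3 d

159 days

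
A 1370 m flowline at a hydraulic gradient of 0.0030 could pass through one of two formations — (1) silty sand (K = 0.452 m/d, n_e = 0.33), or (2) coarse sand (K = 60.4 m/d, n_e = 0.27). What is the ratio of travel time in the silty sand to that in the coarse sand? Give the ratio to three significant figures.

Unit 1 (silty sand): v = 0.452×0.0030/0.33 = 0.004109 m/d, t = 1370/0.004109 = 333400 d
Unit 2 (coarse sand): v = 60.4×0.0030/0.27 = 0.6711 m/d, t = 1370/0.6711 = 2041 d
t(silty sand) / t(coarse sand) = 333400/2041 = 163

163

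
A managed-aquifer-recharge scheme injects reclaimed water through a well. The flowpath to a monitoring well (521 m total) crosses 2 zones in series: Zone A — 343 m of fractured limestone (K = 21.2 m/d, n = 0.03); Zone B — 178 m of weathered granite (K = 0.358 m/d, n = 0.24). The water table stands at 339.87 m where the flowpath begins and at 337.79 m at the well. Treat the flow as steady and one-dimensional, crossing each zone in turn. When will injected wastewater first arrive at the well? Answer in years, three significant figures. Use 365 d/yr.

35.8 years

Total head drop ΔH = 339.87 − 337.79 = 2.08 m
Steady 1-D flow in series ⇒ the Darcy flux q is identical in every zone and the zone head losses add (resistances L/K in series).
Σ(L/K) = 343/21.2 + 178/0.358 = 16.18 + 497.2 = 513.4 d
q = ΔH / Σ(L/K) = 2.08 / 513.4 = 0.004052 m/d (same in every zone)
Zone A: v = q/n = 0.004052/0.03 = 0.1351 m/d → t_A = 343/0.1351 = 2540 d
Zone B: v = q/n = 0.004052/0.24 = 0.01688 m/d → t_B = 178/0.01688 = 10540 d
Total t = 2540 + 10540 = 13080 d
   = 13080 / 365 = 35.8 yr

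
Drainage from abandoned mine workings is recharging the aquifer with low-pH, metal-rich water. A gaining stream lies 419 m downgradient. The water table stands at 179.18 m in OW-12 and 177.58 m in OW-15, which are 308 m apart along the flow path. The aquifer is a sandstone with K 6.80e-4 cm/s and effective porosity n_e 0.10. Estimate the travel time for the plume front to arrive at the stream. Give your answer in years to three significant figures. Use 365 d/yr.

Hydraulic gradient i = (179.18 − 177.58) / 308 = 1.60 / 308 = 0.005195
K = 6.80e-4 cm/s × 864 = 0.5875 m/d
Darcy flux q = K·i = 0.5875 × 0.005195 = 0.003052 m/d
Average linear velocity = 0.003052 / 0.10 = 0.03052 m/d
t = L / v = 419 / 0.03052 = 13730 d
   = 13730 / 365 = 37.6 yr

37.6 years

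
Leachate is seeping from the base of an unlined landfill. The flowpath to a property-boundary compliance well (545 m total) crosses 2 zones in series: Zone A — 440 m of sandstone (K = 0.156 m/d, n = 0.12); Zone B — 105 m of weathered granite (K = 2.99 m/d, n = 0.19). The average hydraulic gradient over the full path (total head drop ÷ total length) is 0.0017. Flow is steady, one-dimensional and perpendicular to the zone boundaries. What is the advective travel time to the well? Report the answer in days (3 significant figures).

224000 days

Continuity: the same q passes through each zone, so ΔH = q·Σ(L_j/K_j) — the zones act as resistances in series.
Σ(L/K) = 440/0.156 + 105/2.99 = 2821 + 35.12 = 2856 d
K_eq = L_total / Σ(L/K) = 545 / 2856 = 0.1909 m/d
q = K_eq · i = 0.1909 × 0.0017 = 3.244e-4 m/d (same in every zone)
Zone A: v = q/n = 3.244e-4/0.12 = 0.002704 m/d → t_A = 440/0.002704 = 162700 d
Zone B: v = q/n = 3.244e-4/0.19 = 0.001708 m/d → t_B = 105/0.001708 = 61490 d
Total t = 162700 + 61490 = 224200 d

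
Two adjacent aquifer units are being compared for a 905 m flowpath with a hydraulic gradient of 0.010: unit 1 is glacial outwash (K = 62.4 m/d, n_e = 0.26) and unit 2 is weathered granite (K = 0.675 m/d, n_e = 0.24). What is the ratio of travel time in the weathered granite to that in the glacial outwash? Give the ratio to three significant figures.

Unit 1 (glacial outwash): v = 62.4×0.010/0.26 = 2.400 m/d, t = 905/2.400 = 377.1 d
Unit 2 (weathered granite): v = 0.675×0.010/0.24 = 0.02813 m/d, t = 905/0.02813 = 32180 d
t(weathered granite) / t(glacial outwash) = 32180/377.1 = 85.3

85.3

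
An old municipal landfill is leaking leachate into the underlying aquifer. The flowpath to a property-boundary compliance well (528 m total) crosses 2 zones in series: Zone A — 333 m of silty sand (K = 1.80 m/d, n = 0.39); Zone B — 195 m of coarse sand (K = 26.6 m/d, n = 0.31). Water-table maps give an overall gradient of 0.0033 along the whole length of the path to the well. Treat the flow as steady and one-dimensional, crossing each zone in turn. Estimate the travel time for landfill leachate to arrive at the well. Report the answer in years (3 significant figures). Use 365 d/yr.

57.6 years

Continuity: the same q passes through each zone, so ΔH = q·Σ(L_j/K_j) — the zones act as resistances in series.
Σ(L/K) = 333/1.80 + 195/26.6 = 185.0 + 7.331 = 192.3 d
K_eq = L_total / Σ(L/K) = 528 / 192.3 = 2.745 m/d
q = K_eq · i = 2.745 × 0.0033 = 0.009059 m/d (same in every zone)
Zone A: v = q/n = 0.009059/0.39 = 0.02323 m/d → t_A = 333/0.02323 = 14340 d
Zone B: v = q/n = 0.009059/0.31 = 0.02922 m/d → t_B = 195/0.02922 = 6673 d
Total t = 14340 + 6673 = 21010 d
   = 21010 / 365 = 57.6 yr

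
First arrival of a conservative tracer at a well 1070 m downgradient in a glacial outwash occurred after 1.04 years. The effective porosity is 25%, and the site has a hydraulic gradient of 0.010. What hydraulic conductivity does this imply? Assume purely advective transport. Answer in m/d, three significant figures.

t = 1.04 years = 379.6 d
v = L / t = 1070 / 379.6 = 2.819 m/d
K = v · n / i = 2.819 × 0.25 / 0.010 = 70.5 m/d

70.5 m/d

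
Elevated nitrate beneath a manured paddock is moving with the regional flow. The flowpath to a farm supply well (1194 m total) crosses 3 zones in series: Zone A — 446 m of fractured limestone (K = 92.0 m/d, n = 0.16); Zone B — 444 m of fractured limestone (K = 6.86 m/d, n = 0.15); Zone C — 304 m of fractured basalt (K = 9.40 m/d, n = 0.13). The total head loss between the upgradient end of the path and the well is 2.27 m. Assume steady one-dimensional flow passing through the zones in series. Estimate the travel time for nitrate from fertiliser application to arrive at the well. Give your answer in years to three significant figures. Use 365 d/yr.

21.8 years

Continuity: the same q passes through each zone, so ΔH = q·Σ(L_j/K_j) — the zones act as resistances in series.
Σ(L/K) = 446/92.0 + 444/6.86 + 304/9.40 = 4.848 + 64.72 + 32.34 = 101.9 d
q = ΔH / Σ(L/K) = 2.27 / 101.9 = 0.02227 m/d (same in every zone)
Zone A: v = q/n = 0.02227/0.16 = 0.1392 m/d → t_A = 446/0.1392 = 3204 d
Zone B: v = q/n = 0.02227/0.15 = 0.1485 m/d → t_B = 444/0.1485 = 2990 d
Zone C: v = q/n = 0.02227/0.13 = 0.1713 m/d → t_C = 304/0.1713 = 1774 d
Total t = 3204 + 2990 + 1774 = 7968 d
   = 7968 / 365 = 21.8 yr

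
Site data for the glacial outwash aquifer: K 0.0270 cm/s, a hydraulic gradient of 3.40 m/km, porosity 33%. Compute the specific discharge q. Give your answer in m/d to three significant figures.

0.0793 m/d

K = 0.0270 cm/s × 864 = 23.33 m/d
Darcy flux q = K·i = 23.33 × 0.0034 = 0.07932 m/d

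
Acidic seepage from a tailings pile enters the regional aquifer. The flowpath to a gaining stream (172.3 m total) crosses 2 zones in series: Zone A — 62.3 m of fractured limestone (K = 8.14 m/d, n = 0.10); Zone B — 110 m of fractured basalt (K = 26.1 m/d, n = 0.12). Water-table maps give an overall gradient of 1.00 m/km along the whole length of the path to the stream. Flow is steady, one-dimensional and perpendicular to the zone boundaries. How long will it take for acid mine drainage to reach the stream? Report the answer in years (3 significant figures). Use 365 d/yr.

3.67 years

Steady 1-D flow in series ⇒ the Darcy flux q is identical in every zone and the zone head losses add (resistances L/K in series).
Σ(L/K) = 62.3/8.14 + 110/26.1 = 7.654 + 4.215 = 11.87 d
K_eq = L_total / Σ(L/K) = 172.3 / 11.87 = 14.52 m/d
q = K_eq · i = 14.52 × 0.0010 = 0.01452 m/d (same in every zone)
Zone A: v = q/n = 0.01452/0.10 = 0.1452 m/d → t_A = 62.3/0.1452 = 429.1 d
Zone B: v = q/n = 0.01452/0.12 = 0.1210 m/d → t_B = 110/0.1210 = 909.2 d
Total t = 429.1 + 909.2 = 1338 d
   = 1338 / 365 = 3.67 yr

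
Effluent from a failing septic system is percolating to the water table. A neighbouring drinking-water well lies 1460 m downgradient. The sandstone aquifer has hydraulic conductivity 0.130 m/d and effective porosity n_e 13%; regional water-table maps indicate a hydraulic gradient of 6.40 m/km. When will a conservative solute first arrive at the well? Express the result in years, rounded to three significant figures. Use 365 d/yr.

q = Ki = 0.130 × 0.0064 = 8.320e-4 m/d
Average linear velocity = 8.320e-4 / 0.13 = 0.006400 m/d
t = L / v = 1460 / 0.006400 = 228100 d
   = 228100 / 365 = 625 yr

625 years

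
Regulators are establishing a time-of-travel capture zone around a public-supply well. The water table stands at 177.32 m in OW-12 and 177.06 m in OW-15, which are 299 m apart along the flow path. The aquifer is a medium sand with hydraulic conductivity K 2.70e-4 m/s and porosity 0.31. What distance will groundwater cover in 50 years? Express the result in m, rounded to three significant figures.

Hydraulic gradient i = (177.32 − 177.06) / 299 = 0.26 / 299 = 8.696e-4
K = 2.70e-4 m/s × 86400 s/d = 23.33 m/d
q = Ki = 23.33 × 8.696e-4 = 0.02029 m/d
Seepage velocity v = q / n = 0.02029 / 0.31 = 0.06544 m/d
T = 50 yr × 365 = 18250 d
L = v × T = 0.06544 × 18250 = 1194 m

1190 m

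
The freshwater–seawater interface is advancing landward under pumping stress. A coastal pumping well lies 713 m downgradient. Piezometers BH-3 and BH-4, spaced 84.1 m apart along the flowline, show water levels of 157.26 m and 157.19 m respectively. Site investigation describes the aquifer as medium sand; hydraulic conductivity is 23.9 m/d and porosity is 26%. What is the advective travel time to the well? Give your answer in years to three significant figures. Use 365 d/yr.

Hydraulic gradient i = (157.26 − 157.19) / 84.1 = 0.07 / 84.1 = 8.323e-4
q = Ki = 23.9 × 8.323e-4 = 0.01989 m/d
Seepage velocity v = q / n = 0.01989 / 0.26 = 0.07651 m/d
t = L / v = 713 / 0.07651 = 9319 d
   = 9319 / 365 = 25.5 yr

25.5 years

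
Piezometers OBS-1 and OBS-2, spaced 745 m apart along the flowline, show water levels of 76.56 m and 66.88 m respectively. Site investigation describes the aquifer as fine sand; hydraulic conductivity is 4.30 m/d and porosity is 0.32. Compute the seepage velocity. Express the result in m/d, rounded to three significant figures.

Hydraulic gradient i = (76.56 − 66.88) / 745 = 9.68 / 745 = 0.01299
Specific discharge q = 4.30 × 0.01299 = 0.05587 m/d
v = Ki/n = 4.30·0.01299/0.32 = 0.1746 m/d

0.175 m/d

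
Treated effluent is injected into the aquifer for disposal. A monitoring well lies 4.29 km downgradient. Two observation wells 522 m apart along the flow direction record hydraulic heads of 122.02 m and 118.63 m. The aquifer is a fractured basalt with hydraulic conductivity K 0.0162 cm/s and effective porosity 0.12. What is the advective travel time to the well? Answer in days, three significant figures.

5660 days

Hydraulic gradient i = (122.02 − 118.63) / 522 = 3.39 / 522 = 0.006494
K = 0.0162 cm/s × 864 = 14.00 m/d
Specific discharge q = 14.00 × 0.006494 = 0.09090 m/d
v_s = q/n_e = 0.09090/0.12 = 0.7575 m/d
L = 4.29 km = 4290 m
t = L / v = 4290 / 0.7575 = 5663 d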